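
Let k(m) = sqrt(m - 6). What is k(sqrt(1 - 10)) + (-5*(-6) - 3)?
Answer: 27 + sqrt(-6 + 3*I) ≈ 27.595 + 2.5207*I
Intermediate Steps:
k(m) = sqrt(-6 + m)
k(sqrt(1 - 10)) + (-5*(-6) - 3) = sqrt(-6 + sqrt(1 - 10)) + (-5*(-6) - 3) = sqrt(-6 + sqrt(-9)) + (30 - 3) = sqrt(-6 + 3*I) + 27 = 27 + sqrt(-6 + 3*I)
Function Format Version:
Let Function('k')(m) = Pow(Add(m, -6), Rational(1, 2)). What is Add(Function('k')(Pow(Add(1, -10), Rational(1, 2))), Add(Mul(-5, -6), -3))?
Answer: Add(27, Pow(Add(-6, Mul(3, I)), Rational(1, 2))) ≈ Add(27.595, Mul(2.5207, I))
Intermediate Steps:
Function('k')(m) = Pow(Add(-6, m), Rational(1, 2))
Add(Function('k')(Pow(Add(1, -10), Rational(1, 2))), Add(Mul(-5, -6), -3)) = Add(Pow(Add(-6, Pow(Add(1, -10), Rational(1, 2))), Rational(1, 2)), Add(Mul(-5, -6), -3)) = Add(Pow(Add(-6, Pow(-9, Rational(1, 2))), Rational(1, 2)), Add(30, -3)) = Add(Pow(Add(-6, Mul(3, I)), Rational(1, 2)), 27) = Add(27, Pow(Add(-6, Mul(3, I)), Rational(1, 2)))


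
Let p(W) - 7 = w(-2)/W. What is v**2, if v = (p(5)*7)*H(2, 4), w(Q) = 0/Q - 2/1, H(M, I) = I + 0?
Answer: 853776/25 ≈ 34151.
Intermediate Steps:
H(M, I) = I
w(Q) = -2 (w(Q) = 0 - 2*1 = 0 - 2 = -2)
p(W) = 7 - 2/W
v = 924/5 (v = ((7 - 2/5)*7)*4 = ((33/5)*7)*4 = (231/5)*4 = 924/5 ≈ 184.80)
v**2 = (924/5)**2 = 853776/25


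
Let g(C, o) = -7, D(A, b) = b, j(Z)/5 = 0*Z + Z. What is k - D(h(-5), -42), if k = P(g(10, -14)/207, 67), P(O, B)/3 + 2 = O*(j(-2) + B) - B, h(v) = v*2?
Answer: -3928/23 ≈ -170.78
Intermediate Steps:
h(v) = 2*v
j(Z) = 5*Z (j(Z) = 5*(0*Z + Z) = 5*(0 + Z) = 5*Z)
P(O, B) = -6 - 3*B + 3*O*(-10 + B) (P(O, B) = -6 + 3*(O*(5*(-2) + B) - B) = -6 + 3*(O*(-10 + B) - B) = -6 + 3*(-B + O*(-10 + B)) = -6 + (-3*B + 3*O*(-10 + B)) = -6 - 3*B + 3*O*(-10 + B))
k = -4894/23 (k = -6 - (-210)/207 - 3*67 + 3*67*(-7/207) = -6 - (-210)/207 - 201 + 3*67*(-7*1/207) = -6 - 30*(-7/207) - 201 + 3*67*(-7/207) = -6 + 70/69 - 201 - 469/69 = -4894/23 ≈ -212.78)
k - D(h(-5), -42) = -4894/23 - 1*(-42) = -4894/23 + 42 = -3928/23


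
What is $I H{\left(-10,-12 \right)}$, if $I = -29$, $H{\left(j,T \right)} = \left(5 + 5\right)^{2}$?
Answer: $-2900$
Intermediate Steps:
$H{\left(j,T \right)} = 100$ ($H{\left(j,T \right)} = 10^{2} = 100$)
$I H{\left(-10,-12 \right)} = \left(-29\right) 100 = -2900$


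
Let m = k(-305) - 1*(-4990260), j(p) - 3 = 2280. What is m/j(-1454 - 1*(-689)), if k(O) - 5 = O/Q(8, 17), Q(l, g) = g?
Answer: 84834200/38811 ≈ 2185.8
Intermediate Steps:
k(O) = 5 + O/17
j(p) = 2283 (j(p) = 3 + 2280 = 2283)
m = 84834200/17 (m = (5 + (1/17)*(-305)) - 1*(-4990260) = (5 - 305/17) + 4990260 = -220/17 + 4990260 = 84834200/17 ≈ 4.9902e+6)
m/j(-1454 - 1*(-689)) = (84834200/17)/2283 = (84834200/17)*(1/2283) = 84834200/38811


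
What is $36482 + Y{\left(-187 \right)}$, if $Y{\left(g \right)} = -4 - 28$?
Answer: $36450$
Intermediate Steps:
$Y{\left(g \right)} = -32$ ($Y{\left(g \right)} = -4 - 28 = -32$)
$36482 + Y{\left(-187 \right)} = 36482 - 32 = 36450$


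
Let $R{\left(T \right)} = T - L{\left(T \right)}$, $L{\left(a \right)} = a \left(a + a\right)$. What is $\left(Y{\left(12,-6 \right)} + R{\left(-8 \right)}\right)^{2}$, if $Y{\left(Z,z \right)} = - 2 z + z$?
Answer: $16900$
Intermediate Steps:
$L{\left(a \right)} = 2 a^{2}$ ($L{\left(a \right)} = a 2 a = 2 a^{2}$)
$Y{\left(Z,z \right)} = - z$
$R{\left(T \right)} = T - 2 T^{2}$
$\left(Y{\left(12,-6 \right)} + R{\left(-8 \right)}\right)^{2} = \left(\left(-1\right) \left(-6\right) - 8 \left(1 - -16\right)\right)^{2} = \left(6 - 8 \left(1 + 16\right)\right)^{2} = \left(6 - 136\right)^{2} = \left(-130\right)^{2} = 16900$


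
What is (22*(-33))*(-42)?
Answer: 30492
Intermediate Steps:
(22*(-33))*(-42) = -726*(-42) = 30492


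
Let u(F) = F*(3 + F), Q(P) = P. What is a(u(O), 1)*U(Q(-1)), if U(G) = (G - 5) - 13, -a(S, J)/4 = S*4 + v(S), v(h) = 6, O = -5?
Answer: 3496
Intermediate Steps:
a(S, J) = -24 - 16*S (a(S, J) = -4*(S*4 + 6) = -4*(4*S + 6) = -4*(6 + 4*S) = -24 - 16*S)
U(G) = -18 + G (U(G) = (-5 + G) - 13 = -18 + G)
a(u(O), 1)*U(Q(-1)) = (-24 - (-80)*(3 - 5))*(-18 - 1) = (-24 - (-80)*(-2))*(-19) = (-24 - 16*10)*(-19) = (-24 - 160)*(-19) = -184*(-19) = 3496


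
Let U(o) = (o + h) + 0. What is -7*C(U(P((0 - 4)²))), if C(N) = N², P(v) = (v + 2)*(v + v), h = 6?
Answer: -2371068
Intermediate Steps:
P(v) = 2*v*(2 + v) (P(v) = (2 + v)*(2*v) = 2*v*(2 + v))
U(o) = 6 + o (U(o) = (o + 6) + 0 = (6 + o) + 0 = 6 + o)
-7*C(U(P((0 - 4)²))) = -7*(6 + 2*(0 - 4)²*(2 + (0 - 4)²))² = -7*(6 + 2*(-4)²*(2 + (-4)²))² = -7*(6 + 2*16*(2 + 16))² = -7*(6 + 2*16*18)² = -7*(6 + 576)² = -7*582² = -7*338724 = -2371068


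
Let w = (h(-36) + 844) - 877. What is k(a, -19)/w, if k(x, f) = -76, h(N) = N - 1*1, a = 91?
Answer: 38/35 ≈ 1.0857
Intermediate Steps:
h(N) = -1 + N (h(N) = N - 1 = -1 + N)
w = -70 (w = ((-1 - 36) + 844) - 877 = (-37 + 844) - 877 = 807 - 877 = -70)
k(a, -19)/w = -76/(-70) = -76*(-1/70) = 38/35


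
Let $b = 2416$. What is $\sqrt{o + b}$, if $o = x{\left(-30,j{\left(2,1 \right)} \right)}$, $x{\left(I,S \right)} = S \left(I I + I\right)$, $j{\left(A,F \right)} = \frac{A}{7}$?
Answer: $\frac{2 \sqrt{32641}}{7} \approx 51.62$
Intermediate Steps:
$j{\left(A,F \right)} = \frac{A}{7}$ ($j{\left(A,F \right)} = A \frac{1}{7} = \frac{A}{7}$)
$x{\left(I,S \right)} = S \left(I + I^{2}\right)$ ($x{\left(I,S \right)} = S \left(I^{2} + I\right) = S \left(I + I^{2}\right)$)
$o = \frac{1740}{7}$ ($o = - 30 \cdot \frac{1}{7} \cdot 2 \left(1 - 30\right) = \left(-30\right) \frac{2}{7} \left(-29\right) = \frac{1740}{7} \approx 248.57$)
$\sqrt{o + b} = \sqrt{\frac{1740}{7} + 2416} = \sqrt{\frac{18652}{7}} = \frac{2 \sqrt{32641}}{7}$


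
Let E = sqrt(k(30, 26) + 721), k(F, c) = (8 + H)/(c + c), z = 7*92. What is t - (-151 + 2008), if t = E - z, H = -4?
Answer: -2501 + sqrt(121862)/13 ≈ -2474.1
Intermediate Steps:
z = 644
k(F, c) = 2/c (k(F, c) = (8 - 4)/(c + c) = 4/((2*c)) = 4*(1/(2*c)) = 2/c)
E = sqrt(121862)/13 (E = sqrt(2/26 + 721) = sqrt(2*(1/26) + 721) = sqrt(1/13 + 721) = sqrt(9374/13) = sqrt(121862)/13 ≈ 26.853)
t = -644 + sqrt(121862)/13 (t = sqrt(121862)/13 - 1*644 = sqrt(121862)/13 - 644 = -644 + sqrt(121862)/13 ≈ -617.15)
t - (-151 + 2008) = (-644 + sqrt(121862)/13) - (-151 + 2008) = (-644 + sqrt(121862)/13) - 1*1857 = (-644 + sqrt(121862)/13) - 1857 = -2501 + sqrt(121862)/13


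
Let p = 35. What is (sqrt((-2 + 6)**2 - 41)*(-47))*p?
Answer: -8225*I ≈ -8225.0*I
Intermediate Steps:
(sqrt((-2 + 6)**2 - 41)*(-47))*p = (sqrt((-2 + 6)**2 - 41)*(-47))*35 = (sqrt(4**2 - 41)*(-47))*35 = (sqrt(16 - 41)*(-47))*35 = (sqrt(-25)*(-47))*35 = ((5*I)*(-47))*35 = -235*I*35 = -8225*I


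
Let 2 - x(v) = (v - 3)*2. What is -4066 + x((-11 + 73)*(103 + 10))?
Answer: -18070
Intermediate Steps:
x(v) = 8 - 2*v (x(v) = 2 - (v - 3)*2 = 2 - (-3 + v)*2 = 2 - (-6 + 2*v) = 2 + (6 - 2*v) = 8 - 2*v)
-4066 + x((-11 + 73)*(103 + 10)) = -4066 + (8 - 2*(-11 + 73)*(103 + 10)) = -4066 + (8 - 124*113) = -4066 + (8 - 2*7006) = -4066 + (8 - 14012) = -4066 - 14004 = -18070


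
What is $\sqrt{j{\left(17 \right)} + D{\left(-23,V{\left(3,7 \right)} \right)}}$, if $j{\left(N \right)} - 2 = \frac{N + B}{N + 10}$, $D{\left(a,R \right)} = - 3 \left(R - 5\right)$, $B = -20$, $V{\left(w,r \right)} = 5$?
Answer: $\frac{\sqrt{17}}{3} \approx 1.3744$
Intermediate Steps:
$D{\left(a,R \right)} = 15 - 3 R$ ($D{\left(a,R \right)} = - 3 \left(-5 + R\right) = 15 - 3 R$)
$j{\left(N \right)} = 2 + \frac{-20 + N}{10 + N}$ ($j{\left(N \right)} = 2 + \frac{N - 20}{N + 10} = 2 + \frac{-20 + N}{10 + N}$)
$\sqrt{j{\left(17 \right)} + D{\left(-23,V{\left(3,7 \right)} \right)}} = \sqrt{3 \cdot 17 \frac{1}{10 + 17} + \left(15 - 15\right)} = \sqrt{3 \cdot 17 \cdot \frac{1}{27} + \left(15 - 15\right)} = \sqrt{3 \cdot 17 \cdot \frac{1}{27} + 0} = \sqrt{\frac{17}{9} + 0} = \sqrt{\frac{17}{9}} = \frac{\sqrt{17}}{3}$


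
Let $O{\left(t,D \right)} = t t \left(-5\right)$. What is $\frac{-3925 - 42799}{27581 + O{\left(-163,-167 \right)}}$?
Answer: $\frac{11681}{26316} \approx 0.44387$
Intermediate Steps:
$O{\left(t,D \right)} = - 5 t^{2}$ ($O{\left(t,D \right)} = t^{2} \left(-5\right) = - 5 t^{2}$)
$\frac{-3925 - 42799}{27581 + O{\left(-163,-167 \right)}} = \frac{-3925 - 42799}{27581 - 5 \left(-163\right)^{2}} = - \frac{46724}{27581 - 132845} = - \frac{46724}{-105264} = \left(-46724\right) \left(- \frac{1}{105264}\right) = \frac{11681}{26316}$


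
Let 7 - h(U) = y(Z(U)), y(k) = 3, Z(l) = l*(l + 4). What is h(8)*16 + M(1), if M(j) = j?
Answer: 65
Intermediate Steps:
Z(l) = l*(4 + l)
h(U) = 4 (h(U) = 7 - 1*3 = 7 - 3 = 4)
h(8)*16 + M(1) = 4*16 + 1 = 64 + 1 = 65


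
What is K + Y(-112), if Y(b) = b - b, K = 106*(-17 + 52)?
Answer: 3710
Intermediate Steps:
K = 3710 (K = 106*35 = 3710)
Y(b) = 0
K + Y(-112) = 3710 + 0 = 3710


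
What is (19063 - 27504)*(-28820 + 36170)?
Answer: -62041350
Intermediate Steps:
(19063 - 27504)*(-28820 + 36170) = -8441*7350 = -62041350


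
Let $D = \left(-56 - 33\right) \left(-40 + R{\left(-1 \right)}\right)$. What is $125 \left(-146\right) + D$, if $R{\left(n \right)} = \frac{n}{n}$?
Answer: $-14779$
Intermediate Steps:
$R{\left(n \right)} = 1$
$D = 3471$ ($D = \left(-56 - 33\right) \left(-40 + 1\right) = \left(-89\right) \left(-39\right) = 3471$)
$125 \left(-146\right) + D = 125 \left(-146\right) + 3471 = -18250 + 3471 = -14779$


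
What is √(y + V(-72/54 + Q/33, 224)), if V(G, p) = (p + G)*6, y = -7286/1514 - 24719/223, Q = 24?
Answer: 34*√3653087258722/1856921 ≈ 34.996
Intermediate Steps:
y = -19524672/168811 (y = -7286*1/1514 - 24719*1/223 = -3643/757 - 24719/223 = -19524672/168811 ≈ -115.66)
V(G, p) = 6*G + 6*p (V(G, p) = (G + p)*6 = 6*G + 6*p)
√(y + V(-72/54 + Q/33, 224)) = √(-19524672/168811 + (6*(-72/54 + 24/33) + 6*224)) = √(-19524672/168811 + (6*(-72*1/54 + 24*(1/33)) + 1344)) = √(-19524672/168811 + (6*(-4/3 + 8/11) + 1344)) = √(-19524672/168811 + (6*(-20/33) + 1344)) = √(-19524672/168811 + (-40/11 + 1344)) = √(-19524672/168811 + 14744/11) = √(2274177992/1856921) = 34*√3653087258722/1856921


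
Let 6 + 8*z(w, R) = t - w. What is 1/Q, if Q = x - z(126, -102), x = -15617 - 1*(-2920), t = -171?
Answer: -8/101273 ≈ -7.8994e-5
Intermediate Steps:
x = -12697 (x = -15617 + 2920 = -12697)
z(w, R) = -177/8 - w/8 (z(w, R) = -3/4 + (-171 - w)/8 = -3/4 + (-171/8 - w/8) = -177/8 - w/8)
Q = -101273/8 (Q = -12697 - (-177/8 - 1/8*126) = -12697 - (-177/8 - 63/4) = -12697 - 1*(-303/8) = -12697 + 303/8 = -101273/8 ≈ -12659.)
1/Q = 1/(-101273/8) = -8/101273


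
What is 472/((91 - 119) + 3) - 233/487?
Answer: -235689/12175 ≈ -19.358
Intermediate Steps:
472/((91 - 119) + 3) - 233/487 = 472/(-28 + 3) - 233*1/487 = 472/(-25) - 233/487 = 472*(-1/25) - 233/487 = -472/25 - 233/487 = -235689/12175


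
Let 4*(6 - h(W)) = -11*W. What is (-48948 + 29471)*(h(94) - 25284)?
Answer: 974609603/2 ≈ 4.8730e+8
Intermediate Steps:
h(W) = 6 + 11*W/4 (h(W) = 6 - (-11)*W/4 = 6 + 11*W/4)
(-48948 + 29471)*(h(94) - 25284) = (-48948 + 29471)*((6 + (11/4)*94) - 25284) = -19477*((6 + 517/2) - 25284) = -19477*(529/2 - 25284) = -19477*(-50039/2) = 974609603/2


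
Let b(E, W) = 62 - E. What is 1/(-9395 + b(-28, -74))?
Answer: -1/9305 ≈ -0.00010747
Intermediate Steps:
1/(-9395 + b(-28, -74)) = 1/(-9395 + (62 - 1*(-28))) = 1/(-9395 + (62 + 28)) = 1/(-9395 + 90) = 1/(-9305) = -1/9305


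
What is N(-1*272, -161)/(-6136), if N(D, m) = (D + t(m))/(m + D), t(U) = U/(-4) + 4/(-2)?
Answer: -935/10627552 ≈ -8.7979e-5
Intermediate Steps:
t(U) = -2 - U/4 (t(U) = U*(-¼) + 4*(-½) = -U/4 - 2 = -2 - U/4)
N(D, m) = (-2 + D - m/4)/(D + m) (N(D, m) = (D + (-2 - m/4))/(m + D) = (-2 + D - m/4)/(D + m))
N(-1*272, -161)/(-6136) = ((-2 - 1*272 - ¼*(-161))/(-1*272 - 161))/(-6136) = ((-2 - 272 + 161/4)/(-272 - 161))*(-1/6136) = (-935/4/(-433))*(-1/6136) = -1/433*(-935/4)*(-1/6136) = (935/1732)*(-1/6136) = -935/10627552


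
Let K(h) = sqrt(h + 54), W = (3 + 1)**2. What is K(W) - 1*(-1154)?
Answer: 1154 + sqrt(70) ≈ 1162.4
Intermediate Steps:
W = 16 (W = 4**2 = 16)
K(h) = sqrt(54 + h)
K(W) - 1*(-1154) = sqrt(54 + 16) - 1*(-1154) = sqrt(70) + 1154 = 1154 + sqrt(70)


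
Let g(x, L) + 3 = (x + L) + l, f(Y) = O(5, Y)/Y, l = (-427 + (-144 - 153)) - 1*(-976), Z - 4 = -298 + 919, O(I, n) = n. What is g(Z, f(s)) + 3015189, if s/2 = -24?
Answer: 3016064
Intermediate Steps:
Z = 625 (Z = 4 + (-298 + 919) = 4 + 621 = 625)
s = -48 (s = 2*(-24) = -48)
l = 252 (l = (-427 - 297) + 976 = -724 + 976 = 252)
f(Y) = 1 (f(Y) = Y/Y = 1)
g(x, L) = 249 + L + x (g(x, L) = -3 + ((x + L) + 252) = -3 + ((L + x) + 252) = -3 + (252 + L + x) = 249 + L + x)
g(Z, f(s)) + 3015189 = (249 + 1 + 625) + 3015189 = 875 + 3015189 = 3016064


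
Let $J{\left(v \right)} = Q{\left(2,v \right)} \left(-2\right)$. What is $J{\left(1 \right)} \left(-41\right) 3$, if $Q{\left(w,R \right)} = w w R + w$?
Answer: $1476$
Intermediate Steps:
$Q{\left(w,R \right)} = w + R w^{2}$ ($Q{\left(w,R \right)} = w^{2} R + w = R w^{2} + w = w + R w^{2}$)
$J{\left(v \right)} = -4 - 8 v$ ($J{\left(v \right)} = 2 \left(1 + v 2\right) \left(-2\right) = 2 \left(1 + 2 v\right) \left(-2\right) = \left(2 + 4 v\right) \left(-2\right) = -4 - 8 v$)
$J{\left(1 \right)} \left(-41\right) 3 = \left(-4 - 8\right) \left(-41\right) 3 = \left(-12\right) \left(-41\right) 3 = 492 \cdot 3 = 1476$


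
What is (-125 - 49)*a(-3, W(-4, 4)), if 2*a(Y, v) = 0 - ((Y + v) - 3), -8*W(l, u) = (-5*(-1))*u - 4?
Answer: -696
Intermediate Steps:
W(l, u) = 1/2 - 5*u/8 (W(l, u) = -((-5*(-1))*u - 4)/8 = -(5*u - 4)/8 = -(-4 + 5*u)/8 = 1/2 - 5*u/8)
a(Y, v) = 3/2 - Y/2 - v/2 (a(Y, v) = (0 - ((Y + v) - 3))/2 = (0 - (-3 + Y + v))/2 = (0 + (3 - Y - v))/2 = (3 - Y - v)/2 = 3/2 - Y/2 - v/2)
(-125 - 49)*a(-3, W(-4, 4)) = (-125 - 49)*(3/2 - 1/2*(-3) - (1/2 - 5/8*4)/2) = -174*(3/2 + 3/2 - (1/2 - 5/2)/2) = -174*(3/2 + 3/2 - 1/2*(-2)) = -174*(3/2 + 3/2 + 1) = -174*4 = -696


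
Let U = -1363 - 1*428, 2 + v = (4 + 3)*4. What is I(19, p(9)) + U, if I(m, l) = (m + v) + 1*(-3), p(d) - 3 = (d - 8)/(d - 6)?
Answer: -1749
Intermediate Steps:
v = 26 (v = -2 + (4 + 3)*4 = -2 + 7*4 = -2 + 28 = 26)
p(d) = 3 + (-8 + d)/(-6 + d) (p(d) = 3 + (d - 8)/(d - 6) = 3 + (-8 + d)/(-6 + d))
U = -1791 (U = -1363 - 428 = -1791)
I(m, l) = 23 + m (I(m, l) = (m + 26) + 1*(-3) = (26 + m) - 3 = 23 + m)
I(19, p(9)) + U = (23 + 19) - 1791 = 42 - 1791 = -1749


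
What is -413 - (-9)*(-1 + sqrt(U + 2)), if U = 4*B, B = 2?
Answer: -422 + 9*sqrt(10) ≈ -393.54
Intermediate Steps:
U = 8 (U = 4*2 = 8)
-413 - (-9)*(-1 + sqrt(U + 2)) = -413 - (-9)*(-1 + sqrt(8 + 2)) = -413 - (-9)*(-1 + sqrt(10)) = -413 - (9 - 9*sqrt(10)) = -413 + (-9 + 9*sqrt(10)) = -422 + 9*sqrt(10)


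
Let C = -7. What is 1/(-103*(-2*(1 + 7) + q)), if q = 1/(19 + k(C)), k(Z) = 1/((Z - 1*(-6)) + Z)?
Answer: 151/248024 ≈ 0.00060881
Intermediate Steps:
k(Z) = 1/(6 + 2*Z) (k(Z) = 1/((Z + 6) + Z) = 1/((6 + Z) + Z) = 1/(6 + 2*Z))
q = 8/151 (q = 1/(19 + 1/(2*(3 - 7))) = 1/(19 + (1/2)/(-4)) = 1/(19 + (1/2)*(-1/4)) = 1/(19 - 1/8) = 1/(151/8) = 8/151 ≈ 0.052980)
1/(-103*(-2*(1 + 7) + q)) = 1/(-103*(-2*(1 + 7) + 8/151)) = 1/(-103*(-2*8 + 8/151)) = 1/(-103*(-16 + 8/151)) = 1/(-103*(-2408/151)) = 1/(248024/151) = 151/248024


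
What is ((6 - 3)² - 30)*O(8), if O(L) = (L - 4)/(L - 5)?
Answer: -28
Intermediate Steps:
O(L) = (-4 + L)/(-5 + L)
((6 - 3)² - 30)*O(8) = ((6 - 3)² - 30)*((-4 + 8)/(-5 + 8)) = (3² - 30)*(4/3) = (9 - 30)*((⅓)*4) = -21*4/3 = -28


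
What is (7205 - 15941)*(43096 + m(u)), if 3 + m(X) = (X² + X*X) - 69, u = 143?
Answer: -733142592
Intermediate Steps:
m(X) = -72 + 2*X² (m(X) = -3 + ((X² + X*X) - 69) = -3 + ((X² + X²) - 69) = -3 + (2*X² - 69) = -3 + (-69 + 2*X²) = -72 + 2*X²)
(7205 - 15941)*(43096 + m(u)) = (7205 - 15941)*(43096 + (-72 + 2*143²)) = -8736*(43096 + (-72 + 2*20449)) = -8736*(43096 + (-72 + 40898)) = -8736*(43096 + 40826) = -8736*83922 = -733142592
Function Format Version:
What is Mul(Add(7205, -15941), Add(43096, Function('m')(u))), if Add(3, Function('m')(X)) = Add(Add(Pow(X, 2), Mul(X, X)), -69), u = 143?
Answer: -733142592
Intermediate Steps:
Function('m')(X) = Add(-72, Mul(2, Pow(X, 2))) (Function('m')(X) = Add(-3, Add(Add(Pow(X, 2), Mul(X, X)), -69)) = Add(-3, Add(Add(Pow(X, 2), Pow(X, 2)), -69)) = Add(-3, Add(Mul(2, Pow(X, 2)), -69)) = Add(-3, Add(-69, Mul(2, Pow(X, 2)))) = Add(-72, Mul(2, Pow(X, 2))))
Mul(Add(7205, -15941), Add(43096, Function('m')(u))) = Mul(Add(7205, -15941), Add(43096, Add(-72, Mul(2, Pow(143, 2))))) = Mul(-8736, Add(43096, Add(-72, Mul(2, 20449)))) = Mul(-8736, Add(43096, Add(-72, 40898))) = Mul(-8736, Add(43096, 40826)) = Mul(-8736, 83922) = -733142592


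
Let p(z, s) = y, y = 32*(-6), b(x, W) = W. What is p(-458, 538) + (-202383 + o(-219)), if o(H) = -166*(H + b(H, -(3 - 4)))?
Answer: -166387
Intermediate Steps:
o(H) = -166 - 166*H (o(H) = -166*(H - (3 - 4)) = -166*(H - 1*(-1)) = -166*(H + 1) = -166*(1 + H) = -166 - 166*H)
y = -192
p(z, s) = -192
p(-458, 538) + (-202383 + o(-219)) = -192 + (-202383 + (-166 - 166*(-219))) = -192 + (-202383 + (-166 + 36354)) = -192 + (-202383 + 36188) = -192 - 166195 = -166387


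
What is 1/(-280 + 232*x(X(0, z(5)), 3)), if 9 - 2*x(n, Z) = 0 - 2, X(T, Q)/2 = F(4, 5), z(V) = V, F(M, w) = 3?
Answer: 1/996 ≈ 0.0010040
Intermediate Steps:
X(T, Q) = 6 (X(T, Q) = 2*3 = 6)
x(n, Z) = 11/2 (x(n, Z) = 9/2 - (0 - 2)/2 = 9/2 - 1/2*(-2) = 9/2 + 1 = 11/2)
1/(-280 + 232*x(X(0, z(5)), 3)) = 1/(-280 + 232*(11/2)) = 1/(-280 + 1276) = 1/996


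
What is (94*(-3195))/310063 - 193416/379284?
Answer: -14490125744/9800161241 ≈ -1.4786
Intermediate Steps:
(94*(-3195))/310063 - 193416/379284 = -300330*1/310063 - 193416*1/379284 = -300330/310063 - 16118/31607 = -14490125744/9800161241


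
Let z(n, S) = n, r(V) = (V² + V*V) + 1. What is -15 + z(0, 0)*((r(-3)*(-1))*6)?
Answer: -15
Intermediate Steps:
r(V) = 1 + 2*V² (r(V) = (V² + V²) + 1 = 2*V² + 1 = 1 + 2*V²)
-15 + z(0, 0)*((r(-3)*(-1))*6) = -15 + 0*(((1 + 2*(-3)²)*(-1))*6) = -15 + 0*(((1 + 2*9)*(-1))*6) = -15 + 0*(((1 + 18)*(-1))*6) = -15 + 0*((19*(-1))*6) = -15 + 0*(-19*6) = -15 + 0*(-114) = -15 + 0 = -15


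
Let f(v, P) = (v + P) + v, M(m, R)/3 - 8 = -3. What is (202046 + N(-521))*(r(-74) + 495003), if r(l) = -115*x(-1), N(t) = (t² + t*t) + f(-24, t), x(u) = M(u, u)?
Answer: 367175918802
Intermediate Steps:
M(m, R) = 15 (M(m, R) = 24 + 3*(-3) = 24 - 9 = 15)
x(u) = 15
f(v, P) = P + 2*v (f(v, P) = (P + v) + v = P + 2*v)
N(t) = -48 + t + 2*t² (N(t) = (t² + t*t) + (t + 2*(-24)) = (t² + t²) + (t - 48) = 2*t² + (-48 + t) = -48 + t + 2*t²)
r(l) = -1725 (r(l) = -115*15 = -1725)
(202046 + N(-521))*(r(-74) + 495003) = (202046 + (-48 - 521 + 2*(-521)²))*(-1725 + 495003) = (202046 + (-48 - 521 + 2*271441))*493278 = (202046 + (-48 - 521 + 542882))*493278 = (202046 + 542313)*493278 = 744359*493278 = 367175918802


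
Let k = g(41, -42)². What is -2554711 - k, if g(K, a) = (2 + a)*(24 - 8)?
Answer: -2964311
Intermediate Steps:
g(K, a) = 32 + 16*a (g(K, a) = (2 + a)*16 = 32 + 16*a)
k = 409600 (k = (32 + 16*(-42))² = (32 - 672)² = (-640)² = 409600)
-2554711 - k = -2554711 - 1*409600 = -2554711 - 409600 = -2964311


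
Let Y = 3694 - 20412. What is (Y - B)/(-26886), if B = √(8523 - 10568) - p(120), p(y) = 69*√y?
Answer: 8359/13443 - 23*√30/4481 + I*√2045/26886 ≈ 0.5937 + 0.001682*I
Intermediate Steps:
Y = -16718
B = -138*√30 + I*√2045 (B = √(8523 - 10568) - 69*√120 = √(-2045) - 69*2*√30 = I*√2045 - 138*√30 = -138*√30 + I*√2045 ≈ -755.86 + 45.222*I)
(Y - B)/(-26886) = (-16718 - (-138*√30 + I*√2045))/(-26886) = (-16718 + (138*√30 - I*√2045))*(-1/26886) = (-16718 + 138*√30 - I*√2045)*(-1/26886) = 8359/13443 - 23*√30/4481 + I*√2045/26886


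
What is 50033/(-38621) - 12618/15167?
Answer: -1246170289/585764707 ≈ -2.1274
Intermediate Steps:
50033/(-38621) - 12618/15167 = 50033*(-1/38621) - 12618*1/15167 = -50033/38621 - 12618/15167 = -1246170289/585764707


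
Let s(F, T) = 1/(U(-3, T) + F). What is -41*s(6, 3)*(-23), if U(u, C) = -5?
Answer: 943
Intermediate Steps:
s(F, T) = 1/(-5 + F)
-41*s(6, 3)*(-23) = -41/(-5 + 6)*(-23) = -41/1*(-23) = -41*1*(-23) = -41*(-23) = 943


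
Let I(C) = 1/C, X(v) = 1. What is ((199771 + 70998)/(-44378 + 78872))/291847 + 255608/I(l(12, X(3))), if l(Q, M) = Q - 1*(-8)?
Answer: 51463963492353649/10066970418 ≈ 5.1122e+6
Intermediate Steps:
l(Q, M) = 8 + Q (l(Q, M) = Q + 8 = 8 + Q)
((199771 + 70998)/(-44378 + 78872))/291847 + 255608/I(l(12, X(3))) = ((199771 + 70998)/(-44378 + 78872))/291847 + 255608/(1/(8 + 12)) = (270769/34494)*(1/291847) + 255608/(1/20) = (270769*(1/34494))*(1/291847) + 255608/(1/20) = (270769/34494)*(1/291847) + 255608*20 = 270769/10066970418 + 5112160 = 51463963492353649/10066970418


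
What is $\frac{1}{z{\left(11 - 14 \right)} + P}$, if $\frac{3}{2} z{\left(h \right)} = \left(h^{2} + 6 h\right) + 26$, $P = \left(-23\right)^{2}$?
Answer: $\frac{3}{1621} \approx 0.0018507$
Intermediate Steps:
$P = 529$
$z{\left(h \right)} = \frac{52}{3} + 4 h + \frac{2 h^{2}}{3}$ ($z{\left(h \right)} = \frac{2 \left(\left(h^{2} + 6 h\right) + 26\right)}{3} = \frac{2 \left(26 + h^{2} + 6 h\right)}{3} = \frac{52}{3} + 4 h + \frac{2 h^{2}}{3}$)
$\frac{1}{z{\left(11 - 14 \right)} + P} = \frac{1}{\left(\frac{52}{3} + 4 \left(11 - 14\right) + \frac{2 \left(11 - 14\right)^{2}}{3}\right) + 529} = \frac{1}{\left(\frac{52}{3} + 4 \left(-3\right) + \frac{2 \left(-3\right)^{2}}{3}\right) + 529} = \frac{1}{\left(\frac{52}{3} - 12 + \frac{2}{3} \cdot 9\right) + 529} = \frac{1}{\left(\frac{52}{3} - 12 + 6\right) + 529} = \frac{1}{\frac{34}{3} + 529} = \frac{1}{\frac{1621}{3}} = \frac{3}{1621}$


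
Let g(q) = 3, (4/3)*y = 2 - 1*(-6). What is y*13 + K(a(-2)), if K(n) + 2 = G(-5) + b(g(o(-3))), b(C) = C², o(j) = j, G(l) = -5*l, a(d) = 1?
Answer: 110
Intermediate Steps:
y = 6 (y = 3*(2 - 1*(-6))/4 = 3*(2 + 6)/4 = (¾)*8 = 6)
K(n) = 32 (K(n) = -2 + (-5*(-5) + 3²) = -2 + (25 + 9) = -2 + 34 = 32)
y*13 + K(a(-2)) = 6*13 + 32 = 78 + 32 = 110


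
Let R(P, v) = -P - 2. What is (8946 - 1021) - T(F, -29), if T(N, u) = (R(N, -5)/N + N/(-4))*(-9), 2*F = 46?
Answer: 723439/92 ≈ 7863.5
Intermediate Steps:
F = 23 (F = (½)*46 = 23)
R(P, v) = -2 - P
T(N, u) = 9*N/4 - 9*(-2 - N)/N (T(N, u) = ((-2 - N)/N + N/(-4))*(-9) = ((-2 - N)/N + N*(-¼))*(-9) = ((-2 - N)/N - N/4)*(-9) = (-N/4 + (-2 - N)/N)*(-9) = 9*N/4 - 9*(-2 - N)/N)
(8946 - 1021) - T(F, -29) = (8946 - 1021) - (9 + 18/23 + (9/4)*23) = 7925 - (9 + 18*(1/23) + 207/4) = 7925 - (9 + 18/23 + 207/4) = 7925 - 1*5661/92 = 7925 - 5661/92 = 723439/92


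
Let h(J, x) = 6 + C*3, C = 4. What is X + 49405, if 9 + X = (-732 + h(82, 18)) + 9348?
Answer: 58030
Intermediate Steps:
h(J, x) = 18 (h(J, x) = 6 + 4*3 = 6 + 12 = 18)
X = 8625 (X = -9 + ((-732 + 18) + 9348) = -9 + (-714 + 9348) = -9 + 8634 = 8625)
X + 49405 = 8625 + 49405 = 58030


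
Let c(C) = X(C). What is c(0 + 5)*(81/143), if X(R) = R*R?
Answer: 2025/143 ≈ 14.161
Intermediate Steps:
X(R) = R²
c(C) = C²
c(0 + 5)*(81/143) = (0 + 5)²*(81/143) = 5²*(81*(1/143)) = 25*(81/143) = 2025/143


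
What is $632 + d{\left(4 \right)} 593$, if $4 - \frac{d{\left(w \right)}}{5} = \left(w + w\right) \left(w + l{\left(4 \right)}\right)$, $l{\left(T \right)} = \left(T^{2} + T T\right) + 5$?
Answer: $-960028$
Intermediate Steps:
$l{\left(T \right)} = 5 + 2 T^{2}$ ($l{\left(T \right)} = \left(T^{2} + T^{2}\right) + 5 = 2 T^{2} + 5 = 5 + 2 T^{2}$)
$d{\left(w \right)} = 20 - 10 w \left(37 + w\right)$ ($d{\left(w \right)} = 20 - 5 \left(w + w\right) \left(w + \left(5 + 2 \cdot 4^{2}\right)\right) = 20 - 5 \cdot 2 w \left(w + \left(5 + 2 \cdot 16\right)\right) = 20 - 5 \cdot 2 w \left(w + \left(5 + 32\right)\right) = 20 - 5 \cdot 2 w \left(w + 37\right) = 20 - 5 \cdot 2 w \left(37 + w\right) = 20 - 10 w \left(37 + w\right)$)
$632 + d{\left(4 \right)} 593 = 632 + \left(20 - 1480 - 10 \cdot 4^{2}\right) 593 = 632 + \left(20 - 1480 - 160\right) 593 = 632 - 960660 = -960028$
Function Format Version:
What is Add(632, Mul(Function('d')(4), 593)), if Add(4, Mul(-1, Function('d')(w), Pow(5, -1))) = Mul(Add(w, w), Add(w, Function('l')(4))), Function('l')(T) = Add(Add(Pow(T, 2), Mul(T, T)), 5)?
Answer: -960028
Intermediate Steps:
Function('l')(T) = Add(5, Mul(2, Pow(T, 2))) (Function('l')(T) = Add(Add(Pow(T, 2), Pow(T, 2)), 5) = Add(Mul(2, Pow(T, 2)), 5) = Add(5, Mul(2, Pow(T, 2))))
Function('d')(w) = Add(20, Mul(-10, w, Add(37, w))) (Function('d')(w) = Add(20, Mul(-5, Mul(Add(w, w), Add(w, Add(5, Mul(2, Pow(4, 2))))))) = Add(20, Mul(-5, Mul(Mul(2, w), Add(w, Add(5, Mul(2, 16)))))) = Add(20, Mul(-5, Mul(Mul(2, w), Add(w, Add(5, 32))))) = Add(20, Mul(-5, Mul(Mul(2, w), Add(w, 37)))) = Add(20, Mul(-5, Mul(Mul(2, w), Add(37, w)))) = Add(20, Mul(-5, Mul(2, w, Add(37, w)))) = Add(20, Mul(-10, w, Add(37, w))))
Add(632, Mul(Function('d')(4), 593)) = Add(632, Mul(Add(20, Mul(-370, 4), Mul(-10, Pow(4, 2))), 593)) = Add(632, Mul(Add(20, -1480, Mul(-10, 16)), 593)) = Add(632, Mul(Add(20, -1480, -160), 593)) = Add(632, Mul(-1620, 593)) = Add(632, -960660) = -960028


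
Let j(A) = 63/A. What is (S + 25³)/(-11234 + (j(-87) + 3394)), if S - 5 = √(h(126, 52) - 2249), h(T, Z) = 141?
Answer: -453270/227381 - 58*I*√527/227381 ≈ -1.9934 - 0.0058557*I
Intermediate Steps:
S = 5 + 2*I*√527 (S = 5 + √(141 - 2249) = 5 + √(-2108) = 5 + 2*I*√527 ≈ 5.0 + 45.913*I)
(S + 25³)/(-11234 + (j(-87) + 3394)) = ((5 + 2*I*√527) + 25³)/(-11234 + (63/(-87) + 3394)) = ((5 + 2*I*√527) + 15625)/(-11234 + (63*(-1/87) + 3394)) = (15630 + 2*I*√527)/(-11234 + (-21/29 + 3394)) = (15630 + 2*I*√527)/(-11234 + 98405/29) = (15630 + 2*I*√527)/(-227381/29) = (15630 + 2*I*√527)*(-29/227381) = -453270/227381 - 58*I*√527/227381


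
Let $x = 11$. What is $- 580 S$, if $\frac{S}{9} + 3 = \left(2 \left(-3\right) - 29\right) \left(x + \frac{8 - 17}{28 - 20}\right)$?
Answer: $\frac{3639645}{2} \approx 1.8198 \cdot 10^{6}$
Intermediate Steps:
$S = - \frac{25101}{8}$ ($S = -27 + 9 \left(2 \left(-3\right) - 29\right) \left(11 + \frac{8 - 17}{28 - 20}\right) = -27 + 9 \left(-6 - 29\right) \left(11 - \frac{9}{8}\right) = -27 + 9 \left(- 35 \left(11 - \frac{9}{8}\right)\right) = -27 + 9 \left(\left(-35\right) \frac{79}{8}\right) = -27 + 9 \left(- \frac{2765}{8}\right) = -27 - \frac{24885}{8} = - \frac{25101}{8} \approx -3137.6$)
$- 580 S = \left(-580\right) \left(- \frac{25101}{8}\right) = \frac{3639645}{2}$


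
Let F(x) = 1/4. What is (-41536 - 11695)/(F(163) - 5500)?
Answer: 212924/21999 ≈ 9.6788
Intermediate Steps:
F(x) = 1/4
(-41536 - 11695)/(F(163) - 5500) = (-41536 - 11695)/(1/4 - 5500) = -53231/(-21999/4) = -53231*(-4/21999) = 212924/21999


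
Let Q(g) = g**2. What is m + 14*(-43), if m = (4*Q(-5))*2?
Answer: -402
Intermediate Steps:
m = 200 (m = (4*(-5)**2)*2 = (4*25)*2 = 100*2 = 200)
m + 14*(-43) = 200 + 14*(-43) = 200 - 602 = -402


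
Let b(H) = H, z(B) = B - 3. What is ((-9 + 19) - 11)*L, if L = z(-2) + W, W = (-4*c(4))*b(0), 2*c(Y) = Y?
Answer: 5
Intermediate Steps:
z(B) = -3 + B
c(Y) = Y/2
W = 0 (W = -2*4*0 = -4*2*0 = -8*0 = 0)
L = -5 (L = (-3 - 2) + 0 = -5 + 0 = -5)
((-9 + 19) - 11)*L = ((-9 + 19) - 11)*(-5) = (10 - 11)*(-5) = -1*(-5) = 5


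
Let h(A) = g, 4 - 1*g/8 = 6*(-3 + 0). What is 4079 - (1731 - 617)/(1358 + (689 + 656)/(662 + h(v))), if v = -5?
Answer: 4646471039/1139349 ≈ 4078.2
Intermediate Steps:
g = 176 (g = 32 - 48*(-3 + 0) = 32 - 48*(-3) = 32 - 8*(-18) = 32 + 144 = 176)
h(A) = 176
4079 - (1731 - 617)/(1358 + (689 + 656)/(662 + h(v))) = 4079 - (1731 - 617)/(1358 + (689 + 656)/(662 + 176)) = 4079 - 1114/(1358 + 1345/838) = 4079 - 1114/1139349/838 = 4079 - 1114*838/1139349 = 4079 - 1*933532/1139349 = 4079 - 933532/1139349 = 4646471039/1139349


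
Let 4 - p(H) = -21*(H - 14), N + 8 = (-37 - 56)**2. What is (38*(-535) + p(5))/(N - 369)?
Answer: -1865/752 ≈ -2.4801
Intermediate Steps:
N = 8641 (N = -8 + (-37 - 56)**2 = -8 + (-93)**2 = -8 + 8649 = 8641)
p(H) = -290 + 21*H (p(H) = 4 - (-21)*(H - 14) = 4 - (-21)*(-14 + H) = 4 - (294 - 21*H) = 4 + (-294 + 21*H) = -290 + 21*H)
(38*(-535) + p(5))/(N - 369) = (38*(-535) + (-290 + 21*5))/(8641 - 369) = (-20330 + (-290 + 105))/8272 = (-20330 - 185)*(1/8272) = -20515*1/8272 = -1865/752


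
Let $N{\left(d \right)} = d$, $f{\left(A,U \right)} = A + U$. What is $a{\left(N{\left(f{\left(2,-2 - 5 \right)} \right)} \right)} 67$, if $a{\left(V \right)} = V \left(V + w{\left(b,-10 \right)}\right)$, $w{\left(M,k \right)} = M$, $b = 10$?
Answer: $-1675$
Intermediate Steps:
$a{\left(V \right)} = V \left(10 + V\right)$ ($a{\left(V \right)} = V \left(V + 10\right) = V \left(10 + V\right)$)
$a{\left(N{\left(f{\left(2,-2 - 5 \right)} \right)} \right)} 67 = \left(2 - 7\right) \left(10 + \left(2 - 7\right)\right) 67 = - 5 \left(10 - 5\right) 67 = \left(-5\right) 5 \cdot 67 = \left(-25\right) 67 = -1675$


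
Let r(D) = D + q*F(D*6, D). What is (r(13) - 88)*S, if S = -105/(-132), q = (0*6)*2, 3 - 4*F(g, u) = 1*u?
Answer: -2625/44 ≈ -59.659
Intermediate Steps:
F(g, u) = 3/4 - u/4
q = 0 (q = 0*2 = 0)
r(D) = D (r(D) = D + 0*(3/4 - D/4) = D + 0 = D)
S = 35/44 (S = -105*(-1/132) = 35/44 ≈ 0.79545)
(r(13) - 88)*S = (13 - 88)*(35/44) = -75*35/44 = -2625/44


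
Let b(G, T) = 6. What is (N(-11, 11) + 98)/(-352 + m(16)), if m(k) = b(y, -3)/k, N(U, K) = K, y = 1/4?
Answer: -872/2813 ≈ -0.30999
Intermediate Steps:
y = ¼ ≈ 0.25000
m(k) = 6/k
(N(-11, 11) + 98)/(-352 + m(16)) = (11 + 98)/(-352 + 6/16) = 109/(-352 + 6*(1/16)) = 109/(-352 + 3/8) = 109/(-2813/8) = 109*(-8/2813) = -872/2813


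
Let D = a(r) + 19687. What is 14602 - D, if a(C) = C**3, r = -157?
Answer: 3864808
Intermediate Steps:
D = -3850206 (D = (-157)**3 + 19687 = -3869893 + 19687 = -3850206)
14602 - D = 14602 - 1*(-3850206) = 14602 + 3850206 = 3864808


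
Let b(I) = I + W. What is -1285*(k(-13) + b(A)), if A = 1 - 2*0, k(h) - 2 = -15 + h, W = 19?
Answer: 7710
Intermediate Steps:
k(h) = -13 + h (k(h) = 2 + (-15 + h) = -13 + h)
A = 1 (A = 1 + 0 = 1)
b(I) = 19 + I (b(I) = I + 19 = 19 + I)
-1285*(k(-13) + b(A)) = -1285*((-13 - 13) + (19 + 1)) = -1285*(-26 + 20) = -1285*(-6) = 7710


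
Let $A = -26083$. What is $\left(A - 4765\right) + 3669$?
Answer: $-27179$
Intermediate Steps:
$\left(A - 4765\right) + 3669 = \left(-26083 - 4765\right) + 3669 = -30848 + 3669 = -27179$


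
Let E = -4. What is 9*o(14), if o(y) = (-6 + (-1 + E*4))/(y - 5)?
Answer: -23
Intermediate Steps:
o(y) = -23/(-5 + y) (o(y) = (-6 + (-1 - 4*4))/(y - 5) = (-6 + (-1 - 16))/(-5 + y) = (-6 - 17)/(-5 + y) = -23/(-5 + y))
9*o(14) = 9*(-23/(-5 + 14)) = 9*(-23/9) = -23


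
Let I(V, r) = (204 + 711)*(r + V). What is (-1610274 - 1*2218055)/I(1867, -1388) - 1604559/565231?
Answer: -2867144370314/247732268835 ≈ -11.574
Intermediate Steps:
I(V, r) = 915*V + 915*r (I(V, r) = 915*(V + r) = 915*V + 915*r)
(-1610274 - 1*2218055)/I(1867, -1388) - 1604559/565231 = (-1610274 - 1*2218055)/(915*1867 + 915*(-1388)) - 1604559/565231 = (-1610274 - 2218055)/(1708305 - 1270020) - 1604559*1/565231 = -3828329/438285 - 1604559/565231 = -2867144370314/247732268835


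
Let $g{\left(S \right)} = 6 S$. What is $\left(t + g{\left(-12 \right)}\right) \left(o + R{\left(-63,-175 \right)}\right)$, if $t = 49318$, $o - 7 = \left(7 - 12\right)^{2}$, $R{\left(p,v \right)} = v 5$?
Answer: $-41514378$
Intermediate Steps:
$R{\left(p,v \right)} = 5 v$
$o = 32$ ($o = 7 + \left(7 - 12\right)^{2} = 7 + \left(-5\right)^{2} = 7 + 25 = 32$)
$\left(t + g{\left(-12 \right)}\right) \left(o + R{\left(-63,-175 \right)}\right) = \left(49318 + 6 \left(-12\right)\right) \left(32 + 5 \left(-175\right)\right) = \left(49318 - 72\right) \left(32 - 875\right) = 49246 \left(-843\right) = -41514378$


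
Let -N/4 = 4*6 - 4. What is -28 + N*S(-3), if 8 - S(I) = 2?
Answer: -508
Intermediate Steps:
S(I) = 6 (S(I) = 8 - 1*2 = 8 - 2 = 6)
N = -80 (N = -4*(4*6 - 4) = -4*(24 - 4) = -4*20 = -80)
-28 + N*S(-3) = -28 - 80*6 = -28 - 480 = -508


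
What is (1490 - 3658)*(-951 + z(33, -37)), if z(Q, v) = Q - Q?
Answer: 2061768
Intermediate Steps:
z(Q, v) = 0
(1490 - 3658)*(-951 + z(33, -37)) = (1490 - 3658)*(-951 + 0) = -2168*(-951) = 2061768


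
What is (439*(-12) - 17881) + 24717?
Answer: 1568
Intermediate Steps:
(439*(-12) - 17881) + 24717 = (-5268 - 17881) + 24717 = -23149 + 24717 = 1568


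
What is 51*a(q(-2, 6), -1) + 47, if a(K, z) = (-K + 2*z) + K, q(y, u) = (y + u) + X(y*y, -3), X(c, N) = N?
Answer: -55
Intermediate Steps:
q(y, u) = -3 + u + y (q(y, u) = (y + u) - 3 = (u + y) - 3 = -3 + u + y)
a(K, z) = 2*z
51*a(q(-2, 6), -1) + 47 = 51*(2*(-1)) + 47 = 51*(-2) + 47 = -102 + 47 = -55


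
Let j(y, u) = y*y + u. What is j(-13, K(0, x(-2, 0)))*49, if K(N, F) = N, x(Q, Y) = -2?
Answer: 8281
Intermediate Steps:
j(y, u) = u + y² (j(y, u) = y² + u = u + y²)
j(-13, K(0, x(-2, 0)))*49 = (0 + (-13)²)*49 = (0 + 169)*49 = 169*49 = 8281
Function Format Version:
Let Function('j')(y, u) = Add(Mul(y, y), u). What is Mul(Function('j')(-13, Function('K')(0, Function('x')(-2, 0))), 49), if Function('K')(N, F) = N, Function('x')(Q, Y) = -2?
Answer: 8281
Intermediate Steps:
Function('j')(y, u) = Add(u, Pow(y, 2)) (Function('j')(y, u) = Add(Pow(y, 2), u) = Add(u, Pow(y, 2)))
Mul(Function('j')(-13, Function('K')(0, Function('x')(-2, 0))), 49) = Mul(Add(0, Pow(-13, 2)), 49) = Mul(Add(0, 169), 49) = Mul(169, 49) = 8281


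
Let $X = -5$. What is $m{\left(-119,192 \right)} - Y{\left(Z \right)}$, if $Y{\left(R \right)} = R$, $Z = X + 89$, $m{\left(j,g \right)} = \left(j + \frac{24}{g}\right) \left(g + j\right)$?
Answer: $- \frac{70095}{8} \approx -8761.9$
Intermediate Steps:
$m{\left(j,g \right)} = \left(g + j\right) \left(j + \frac{24}{g}\right)$
$Z = 84$ ($Z = -5 + 89 = 84$)
$m{\left(-119,192 \right)} - Y{\left(Z \right)} = \left(24 + \left(-119\right)^{2} + 192 \left(-119\right) + 24 \left(-119\right) \frac{1}{192}\right) - 84 = \left(24 + 14161 - 22848 + 24 \left(-119\right) \frac{1}{192}\right) - 84 = \left(24 + 14161 - 22848 - \frac{119}{8}\right) - 84 = - \frac{69423}{8} - 84 = - \frac{70095}{8}$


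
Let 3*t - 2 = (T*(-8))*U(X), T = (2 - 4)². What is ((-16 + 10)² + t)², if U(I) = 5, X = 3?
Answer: 2500/9 ≈ 277.78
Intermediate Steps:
T = 4 (T = (-2)² = 4)
t = -158/3 (t = ⅔ + ((4*(-8))*5)/3 = ⅔ + (-32*5)/3 = ⅔ + (⅓)*(-160) = ⅔ - 160/3 = -158/3 ≈ -52.667)
((-16 + 10)² + t)² = ((-16 + 10)² - 158/3)² = ((-6)² - 158/3)² = (36 - 158/3)² = (-50/3)² = 2500/9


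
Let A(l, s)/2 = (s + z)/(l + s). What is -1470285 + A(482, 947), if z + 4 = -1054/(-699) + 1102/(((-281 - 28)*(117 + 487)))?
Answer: -22841504838803972/15535440663 ≈ -1.4703e+6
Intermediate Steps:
z = -54315035/21743094 (z = -4 + (-1054/(-699) + 1102/(((-281 - 28)*(117 + 487)))) = -4 + (-1054*(-1/699) + 1102/((-309*604))) = -4 + (1054/699 + 1102/(-186636)) = -4 + (1054/699 + 1102*(-1/186636)) = -4 + (1054/699 - 551/93318) = -4 + 32657341/21743094 = -54315035/21743094 ≈ -2.4980)
A(l, s) = 2*(-54315035/21743094 + s)/(l + s) (A(l, s) = 2*((s - 54315035/21743094)/(l + s)) = 2*((-54315035/21743094 + s)/(l + s)) = 2*(-54315035/21743094 + s)/(l + s))
-1470285 + A(482, 947) = -1470285 + (-54315035/10871547 + 2*947)/(482 + 947) = -1470285 + (-54315035/10871547 + 1894)/1429 = -1470285 + (1/1429)*(20536394983/10871547) = -1470285 + 20536394983/15535440663 = -22841504838803972/15535440663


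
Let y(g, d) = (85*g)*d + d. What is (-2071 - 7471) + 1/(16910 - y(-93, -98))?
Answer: -7229801645/757682 ≈ -9542.0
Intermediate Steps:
y(g, d) = d + 85*d*g (y(g, d) = 85*d*g + d = d + 85*d*g)
(-2071 - 7471) + 1/(16910 - y(-93, -98)) = (-2071 - 7471) + 1/(16910 - (-98)*(1 + 85*(-93))) = -9542 + 1/(16910 - (-98)*(1 - 7905)) = -9542 + 1/(16910 - (-98)*(-7904)) = -9542 + 1/(16910 - 1*774592) = -9542 + 1/(16910 - 774592) = -9542 + 1/(-757682) = -9542 - 1/757682 = -7229801645/757682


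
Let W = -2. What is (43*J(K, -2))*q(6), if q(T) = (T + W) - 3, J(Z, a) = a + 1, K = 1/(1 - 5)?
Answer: -43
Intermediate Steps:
K = -1/4 (K = 1/(-4) = -1/4 ≈ -0.25000)
J(Z, a) = 1 + a
q(T) = -5 + T (q(T) = (T - 2) - 3 = (-2 + T) - 3 = -5 + T)
(43*J(K, -2))*q(6) = (43*(1 - 2))*(-5 + 6) = (43*(-1))*1 = -43*1 = -43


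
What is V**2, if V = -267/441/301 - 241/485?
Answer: 114633253582864/460522801442025 ≈ 0.24892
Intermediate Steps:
V = -10706692/21459795 (V = -267*1/441*(1/301) - 241*1/485 = -89/147*1/301 - 241/485 = -89/44247 - 241/485 = -10706692/21459795 ≈ -0.49892)
V**2 = (-10706692/21459795)**2 = 114633253582864/460522801442025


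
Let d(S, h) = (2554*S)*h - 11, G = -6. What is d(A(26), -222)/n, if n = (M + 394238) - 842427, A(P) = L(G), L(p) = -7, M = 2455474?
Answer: 793781/401457 ≈ 1.9773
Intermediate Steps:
A(P) = -7
d(S, h) = -11 + 2554*S*h (d(S, h) = 2554*S*h - 11 = -11 + 2554*S*h)
n = 2007285 (n = (2455474 + 394238) - 842427 = 2849712 - 842427 = 2007285)
d(A(26), -222)/n = (-11 + 2554*(-7)*(-222))/2007285 = (-11 + 3968916)*(1/2007285) = 3968905*(1/2007285) = 793781/401457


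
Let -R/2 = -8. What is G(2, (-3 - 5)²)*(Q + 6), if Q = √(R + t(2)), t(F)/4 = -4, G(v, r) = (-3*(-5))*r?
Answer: 5760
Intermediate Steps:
R = 16 (R = -2*(-8) = 16)
G(v, r) = 15*r
t(F) = -16 (t(F) = 4*(-4) = -16)
Q = 0 (Q = √(16 - 16) = √0 = 0)
G(2, (-3 - 5)²)*(Q + 6) = (15*(-3 - 5)²)*(0 + 6) = (15*(-8)²)*6 = (15*64)*6 = 960*6 = 5760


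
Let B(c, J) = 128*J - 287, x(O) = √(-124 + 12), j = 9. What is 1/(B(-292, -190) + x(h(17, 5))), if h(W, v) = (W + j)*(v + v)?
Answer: -24607/605504561 - 4*I*√7/605504561 ≈ -4.0639e-5 - 1.7478e-8*I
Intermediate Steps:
h(W, v) = 2*v*(9 + W) (h(W, v) = (W + 9)*(v + v) = (9 + W)*(2*v) = 2*v*(9 + W))
x(O) = 4*I*√7 (x(O) = √(-112) = 4*I*√7)
B(c, J) = -287 + 128*J
1/(B(-292, -190) + x(h(17, 5))) = 1/((-287 + 128*(-190)) + 4*I*√7) = 1/((-287 - 24320) + 4*I*√7) = 1/(-24607 + 4*I*√7)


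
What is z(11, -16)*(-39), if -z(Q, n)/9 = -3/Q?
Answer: -1053/11 ≈ -95.727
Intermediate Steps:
z(Q, n) = 27/Q (z(Q, n) = -(-27)/Q = 27/Q)
z(11, -16)*(-39) = (27/11)*(-39) = -1053/11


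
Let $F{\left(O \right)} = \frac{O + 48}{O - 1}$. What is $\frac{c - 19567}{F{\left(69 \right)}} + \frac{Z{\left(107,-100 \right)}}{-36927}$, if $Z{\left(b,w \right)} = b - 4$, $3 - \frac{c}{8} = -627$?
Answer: $- \frac{4053092447}{480051} \approx -8443.0$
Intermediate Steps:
$c = 5040$ ($c = 24 - -5016 = 24 + 5016 = 5040$)
$Z{\left(b,w \right)} = -4 + b$
$F{\left(O \right)} = \frac{48 + O}{-1 + O}$
$\frac{c - 19567}{F{\left(69 \right)}} + \frac{Z{\left(107,-100 \right)}}{-36927} = \frac{5040 - 19567}{\frac{1}{-1 + 69} \left(48 + 69\right)} + \frac{-4 + 107}{-36927} = \frac{5040 - 19567}{\frac{1}{68} \cdot 117} + 103 \left(- \frac{1}{36927}\right) = - \frac{14527}{\frac{1}{68} \cdot 117} - \frac{103}{36927} = - \frac{14527}{\frac{117}{68}} - \frac{103}{36927} = \left(-14527\right) \frac{68}{117} - \frac{103}{36927} = - \frac{987836}{117} - \frac{103}{36927} = - \frac{4053092447}{480051}$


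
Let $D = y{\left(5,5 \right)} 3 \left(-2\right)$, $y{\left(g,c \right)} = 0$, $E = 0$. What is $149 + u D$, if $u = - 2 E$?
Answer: $149$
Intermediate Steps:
$u = 0$ ($u = \left(-2\right) 0 = 0$)
$D = 0$ ($D = 0 \cdot 3 \left(-2\right) = 0 \left(-2\right) = 0$)
$149 + u D = 149 + 0 \cdot 0 = 149 + 0 = 149$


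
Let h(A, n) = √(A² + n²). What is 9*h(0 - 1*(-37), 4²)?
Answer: 45*√65 ≈ 362.80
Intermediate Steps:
9*h(0 - 1*(-37), 4²) = 9*√((0 - 1*(-37))² + (4²)²) = 9*√((0 + 37)² + 16²) = 9*√(37² + 256) = 9*√(1369 + 256) = 9*√1625 = 9*(5*√65) = 45*√65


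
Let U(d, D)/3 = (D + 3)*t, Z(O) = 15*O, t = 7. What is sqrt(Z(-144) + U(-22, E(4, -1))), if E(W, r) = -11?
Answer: 2*I*sqrt(582) ≈ 48.249*I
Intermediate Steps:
U(d, D) = 63 + 21*D (U(d, D) = 3*((D + 3)*7) = 3*((3 + D)*7) = 3*(21 + 7*D) = 63 + 21*D)
sqrt(Z(-144) + U(-22, E(4, -1))) = sqrt(15*(-144) + (63 + 21*(-11))) = sqrt(-2160 + (63 - 231)) = sqrt(-2160 - 168) = sqrt(-2328) = 2*I*sqrt(582)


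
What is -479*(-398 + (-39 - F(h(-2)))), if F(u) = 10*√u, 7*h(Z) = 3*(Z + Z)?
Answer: 209323 + 9580*I*√21/7 ≈ 2.0932e+5 + 6271.6*I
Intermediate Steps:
h(Z) = 6*Z/7 (h(Z) = (3*(Z + Z))/7 = (3*(2*Z))/7 = (6*Z)/7 = 6*Z/7)
-479*(-398 + (-39 - F(h(-2)))) = -479*(-398 + (-39 - 10*√((6/7)*(-2)))) = -479*(-398 + (-39 - 10*√(-12/7))) = -479*(-398 + (-39 - 10*2*I*√21/7)) = -479*(-398 + (-39 - 20*I*√21/7)) = -479*(-437 - 20*I*√21/7) = 209323 + 9580*I*√21/7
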